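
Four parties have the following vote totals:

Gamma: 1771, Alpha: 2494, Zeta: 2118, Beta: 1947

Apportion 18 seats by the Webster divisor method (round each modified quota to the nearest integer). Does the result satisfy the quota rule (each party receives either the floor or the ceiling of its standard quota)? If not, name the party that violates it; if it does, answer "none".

Standard quotas: Gamma 3.827, Alpha 5.389, Zeta 4.577, Beta 4.207.
Webster allocation: Gamma 4, Alpha 5, Zeta 5, Beta 4.
Every allocation lies between the lower and upper quota.

none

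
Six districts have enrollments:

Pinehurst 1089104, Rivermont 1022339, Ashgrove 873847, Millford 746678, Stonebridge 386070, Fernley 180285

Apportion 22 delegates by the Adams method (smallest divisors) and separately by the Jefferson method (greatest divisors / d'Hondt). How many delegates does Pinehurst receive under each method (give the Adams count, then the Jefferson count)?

5 and 6

Adams: Pinehurst 5, Rivermont 5, Ashgrove 5, Millford 4, Stonebridge 2, Fernley 1.
Jefferson: Pinehurst 6, Rivermont 5, Ashgrove 4, Millford 4, Stonebridge 2, Fernley 1.
Pinehurst gets 5 under Adams and 6 under Jefferson.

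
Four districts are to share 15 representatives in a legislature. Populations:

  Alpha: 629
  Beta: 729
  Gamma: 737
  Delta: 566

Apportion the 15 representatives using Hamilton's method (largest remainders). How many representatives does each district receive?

Alpha 4, Beta 4, Gamma 4, Delta 3

Standard divisor: 2661 ÷ 15 ≈ 177.4.
Standard quotas: Alpha 3.546, Beta 4.109, Gamma 4.154, Delta 3.191.
Lower quotas: Alpha 3, Beta 4, Gamma 4, Delta 3 (sum 14, leaving 1 seat).
Remainders in descending order: Alpha 0.546, Delta 0.191, Gamma 0.154, Beta 0.109.
The surplus seat goes to Alpha.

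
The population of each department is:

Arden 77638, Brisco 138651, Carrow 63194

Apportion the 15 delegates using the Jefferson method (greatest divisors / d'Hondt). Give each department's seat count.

Standard divisor 279483/15 ≈ 18632.2; standard quotas: Arden 4.167, Brisco 7.441, Carrow 3.392.
Rounding down gives 4, 7, 3 = 14 seats, so the divisor must be adjusted.
With modified divisor 16600: modified quotas Arden 4.677, Brisco 8.352, Carrow 3.807.
Rounding down: Arden 4, Brisco 8, Carrow 3 (total 15).

Arden=4, Brisco=8, Carrow=3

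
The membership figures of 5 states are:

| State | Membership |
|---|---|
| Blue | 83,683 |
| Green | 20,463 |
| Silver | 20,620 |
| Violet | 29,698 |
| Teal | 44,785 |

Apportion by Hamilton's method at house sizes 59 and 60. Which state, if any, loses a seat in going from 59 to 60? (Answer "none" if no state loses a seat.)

At 59 seats: Blue 25, Green 6, Silver 6, Violet 9, Teal 13.
At 60 seats: Blue 25, Green 6, Silver 6, Violet 9, Teal 14.
No state's allocation decreased.

none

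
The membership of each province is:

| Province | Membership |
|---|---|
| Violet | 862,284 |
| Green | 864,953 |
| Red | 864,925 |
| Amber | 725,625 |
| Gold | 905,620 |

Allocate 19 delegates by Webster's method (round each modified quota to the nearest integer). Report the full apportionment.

Standard divisor 4223407/19 ≈ 222284.579; standard quotas: Violet 3.879, Green 3.891, Red 3.891, Amber 3.264, Gold 4.074.
Rounding to the nearest integer gives Violet 4, Green 4, Red 4, Amber 3, Gold 4 — total 19, matching the house size, so no adjustment is needed.

Violet 4, Green 4, Red 4, Amber 3, Gold 4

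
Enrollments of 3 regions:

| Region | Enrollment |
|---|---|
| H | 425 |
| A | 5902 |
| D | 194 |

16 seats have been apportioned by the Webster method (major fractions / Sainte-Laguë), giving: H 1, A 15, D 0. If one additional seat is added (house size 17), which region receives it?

Priority for the next seat is population ÷ (current seats + 0.5).
Priorities: H 283.333, A 380.774, D 388.000.
Highest priority: D.

D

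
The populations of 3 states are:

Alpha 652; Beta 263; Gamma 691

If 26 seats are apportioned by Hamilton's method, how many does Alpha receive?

11

The standard divisor is 1606/26 ≈ 61.769.
Standard quotas: Alpha 10.555, Beta 4.258, Gamma 11.187.
Lower quotas: Alpha 10, Beta 4, Gamma 11 (sum 25, leaving 1 seat).
Remainders in descending order: Alpha 0.555, Beta 0.258, Gamma 0.187.
Largest remainder: Alpha receives the extra seat.
Alpha receives 11.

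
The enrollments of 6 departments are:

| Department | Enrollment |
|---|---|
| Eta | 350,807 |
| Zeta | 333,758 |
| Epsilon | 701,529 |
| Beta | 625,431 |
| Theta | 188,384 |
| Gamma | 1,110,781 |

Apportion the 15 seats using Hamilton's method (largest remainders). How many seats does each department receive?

Eta 2; Zeta 1; Epsilon 3; Beta 3; Theta 1; Gamma 5

The standard divisor is 3310690/15 ≈ 220712.667.
Standard quotas: Eta 1.5894, Zeta 1.5122, Epsilon 3.1785, Beta 2.8337, Theta 0.8535, Gamma 5.0327.
Lower quotas: Eta 1, Zeta 1, Epsilon 3, Beta 2, Theta 0, Gamma 5 (sum 12, leaving 3 seats).
Remainders in descending order: Theta 0.8535, Beta 0.8337, Eta 0.5894, Zeta 0.5122, Epsilon 0.1785, Gamma 0.0327.
The surplus seats go to Theta, Beta, Eta.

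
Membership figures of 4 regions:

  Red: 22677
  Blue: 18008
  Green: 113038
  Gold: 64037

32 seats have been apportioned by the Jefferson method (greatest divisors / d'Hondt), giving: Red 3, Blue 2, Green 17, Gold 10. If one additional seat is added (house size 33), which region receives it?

Priority for the next seat is population ÷ (current seats + 1).
Priorities: Red 5669.250, Blue 6002.667, Green 6279.889, Gold 5821.545.
Highest priority: Green.

Green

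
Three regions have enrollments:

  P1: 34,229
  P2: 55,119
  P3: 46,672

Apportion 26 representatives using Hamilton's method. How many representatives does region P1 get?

7

Total 136020; standard divisor 136020/26 ≈ 5231.538.
Standard quotas: P1 6.5428, P2 10.5359, P3 8.9213.
Lower quotas: P1 6, P2 10, P3 8 (sum 24, leaving 2 seats).
Remainders in descending order: P3 0.9213, P1 0.5428, P2 0.5359.
The surplus seats go to P3, P1.
P1 receives 7.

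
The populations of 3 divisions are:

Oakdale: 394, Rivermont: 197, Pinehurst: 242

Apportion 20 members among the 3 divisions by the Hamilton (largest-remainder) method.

Total 833; standard divisor 833/20 ≈ 41.65.
Standard quotas: Oakdale 9.460, Rivermont 4.730, Pinehurst 5.810.
Lower quotas: Oakdale 9, Rivermont 4, Pinehurst 5 (sum 18, leaving 2 seats).
Remainders in descending order: Pinehurst 0.810, Rivermont 0.730, Oakdale 0.460.
Largest remainders: Pinehurst, Rivermont receive the extra seats.

Oakdale: 9, Rivermont: 5, Pinehurst: 6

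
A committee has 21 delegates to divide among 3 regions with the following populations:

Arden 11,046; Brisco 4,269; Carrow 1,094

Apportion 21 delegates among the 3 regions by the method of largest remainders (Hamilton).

Arden: 14, Brisco: 6, Carrow: 1

The standard divisor is 16409/21 ≈ 781.381.
Standard quotas: Arden 14.1365, Brisco 5.4634, Carrow 1.4001.
Lower quotas: Arden 14, Brisco 5, Carrow 1 (sum 20, leaving 1 seat).
Remainders in descending order: Brisco 0.4634, Carrow 0.4001, Arden 0.1365.
Largest remainder: Brisco receives the extra seat.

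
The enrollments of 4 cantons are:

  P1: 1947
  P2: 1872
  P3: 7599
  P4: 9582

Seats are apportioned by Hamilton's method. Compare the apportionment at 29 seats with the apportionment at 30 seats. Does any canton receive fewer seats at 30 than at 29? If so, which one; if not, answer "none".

At 29 seats: P1 3, P2 3, P3 10, P4 13.
At 30 seats: P1 3, P2 2, P3 11, P4 14.
P2 drops from 3 to 2.

P2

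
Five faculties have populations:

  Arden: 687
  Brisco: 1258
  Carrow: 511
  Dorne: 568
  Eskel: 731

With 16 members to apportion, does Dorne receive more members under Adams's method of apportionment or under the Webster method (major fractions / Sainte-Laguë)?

Adams

Adams: Arden 3, Brisco 5, Carrow 2, Dorne 3, Eskel 3.
Webster: Arden 3, Brisco 6, Carrow 2, Dorne 2, Eskel 3.
Dorne gets 3 under Adams and 2 under Webster.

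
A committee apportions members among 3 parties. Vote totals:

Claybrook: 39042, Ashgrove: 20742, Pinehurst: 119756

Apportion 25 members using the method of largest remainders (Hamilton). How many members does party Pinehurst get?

Total 179540; standard divisor 179540/25 ≈ 7181.6.
Standard quotas: Claybrook 5.4364, Ashgrove 2.8882, Pinehurst 16.6754.
Lower quotas: Claybrook 5, Ashgrove 2, Pinehurst 16 (sum 23, leaving 2 seats).
Remainders in descending order: Ashgrove 0.8882, Pinehurst 0.6754, Claybrook 0.4364.
The surplus seats go to Ashgrove, Pinehurst.
Pinehurst receives 17.

17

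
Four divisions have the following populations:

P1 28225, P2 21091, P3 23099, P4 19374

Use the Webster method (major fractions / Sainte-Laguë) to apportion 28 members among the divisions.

P1: 9; P2: 6; P3: 7; P4: 6

Standard divisor 91789/28 ≈ 3278.179; standard quotas: P1 8.610, P2 6.434, P3 7.046, P4 5.910.
Rounding to the nearest integer gives P1 9, P2 6, P3 7, P4 6 — total 28, matching the house size, so no adjustment is needed.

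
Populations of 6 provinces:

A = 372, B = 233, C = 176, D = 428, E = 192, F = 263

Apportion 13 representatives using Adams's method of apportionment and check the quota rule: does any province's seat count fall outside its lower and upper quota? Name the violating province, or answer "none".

Standard quotas: A 2.906, B 1.820, C 1.375, D 3.344, E 1.500, F 2.055.
Adams allocation: A 3, B 2, C 1, D 3, E 2, F 2.
Every allocation lies between the lower and upper quota.

none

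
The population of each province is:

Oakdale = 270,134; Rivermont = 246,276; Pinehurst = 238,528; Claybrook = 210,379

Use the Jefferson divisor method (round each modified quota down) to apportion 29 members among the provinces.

Oakdale: 8, Rivermont: 8, Pinehurst: 7, Claybrook: 6

Standard divisor 965317/29 ≈ 33286.793; standard quotas: Oakdale 8.115, Rivermont 7.399, Pinehurst 7.166, Claybrook 6.320.
Rounding down gives 8, 7, 7, 6 = 28 seats, so the divisor must be adjusted.
With modified divisor 30400: modified quotas Oakdale 8.886, Rivermont 8.101, Pinehurst 7.846, Claybrook 6.920.
Rounding down: Oakdale 8, Rivermont 8, Pinehurst 7, Claybrook 6 (total 29).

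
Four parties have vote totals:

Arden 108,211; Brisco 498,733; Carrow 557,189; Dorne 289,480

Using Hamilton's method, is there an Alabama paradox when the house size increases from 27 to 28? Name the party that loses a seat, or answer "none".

Dorne

At 27 seats: Arden 2, Brisco 9, Carrow 10, Dorne 6.
At 28 seats: Arden 2, Brisco 10, Carrow 11, Dorne 5.
Dorne drops from 6 to 5.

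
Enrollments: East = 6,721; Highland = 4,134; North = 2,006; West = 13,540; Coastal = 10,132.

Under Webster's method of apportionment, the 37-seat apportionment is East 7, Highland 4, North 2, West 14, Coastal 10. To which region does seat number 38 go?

Priority for the next seat is population ÷ (current seats + 0.5).
Priorities: East 896.133, Highland 918.667, North 802.400, West 933.793, Coastal 964.952.
Highest priority: Coastal.

Coastal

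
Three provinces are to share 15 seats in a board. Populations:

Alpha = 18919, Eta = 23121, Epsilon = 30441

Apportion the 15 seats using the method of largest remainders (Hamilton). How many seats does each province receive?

Alpha: 4, Eta: 5, Epsilon: 6

The standard divisor is 72481/15 ≈ 4832.067.
Standard quotas: Alpha 3.9153, Eta 4.7849, Epsilon 6.2998.
Lower quotas: Alpha 3, Eta 4, Epsilon 6 (sum 13, leaving 2 seats).
Remainders in descending order: Alpha 0.9153, Eta 0.7849, Epsilon 0.2998.
Largest remainders: Alpha, Eta receive the extra seats.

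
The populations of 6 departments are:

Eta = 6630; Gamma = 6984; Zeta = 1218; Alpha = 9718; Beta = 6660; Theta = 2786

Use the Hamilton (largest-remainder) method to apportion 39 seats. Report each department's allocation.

Eta 8; Gamma 8; Zeta 1; Alpha 11; Beta 8; Theta 3

Standard divisor: 33996 ÷ 39 ≈ 871.692.
Standard quotas: Eta 7.6059, Gamma 8.0120, Zeta 1.3973, Alpha 11.1484, Beta 7.6403, Theta 3.1961.
Lower quotas: Eta 7, Gamma 8, Zeta 1, Alpha 11, Beta 7, Theta 3 (sum 37, leaving 2 seats).
Remainders in descending order: Beta 0.6403, Eta 0.6059, Zeta 0.3973, Theta 0.1961, Alpha 0.1484, Gamma 0.0120.
The surplus seats go to Beta, Eta.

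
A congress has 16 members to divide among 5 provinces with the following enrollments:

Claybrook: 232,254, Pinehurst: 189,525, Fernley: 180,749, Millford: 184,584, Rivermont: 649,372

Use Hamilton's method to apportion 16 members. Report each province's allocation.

Total 1436484; standard divisor 1436484/16 ≈ 89780.25.
Standard quotas: Claybrook 2.5869, Pinehurst 2.1110, Fernley 2.0132, Millford 2.0560, Rivermont 7.2329.
Lower quotas: Claybrook 2, Pinehurst 2, Fernley 2, Millford 2, Rivermont 7 (sum 15, leaving 1 seat).
Remainders in descending order: Claybrook 0.5869, Rivermont 0.2329, Pinehurst 0.1110, Millford 0.0560, Fernley 0.0132.
Largest remainder: Claybrook receives the extra seat.

Claybrook=3; Pinehurst=2; Fernley=2; Millford=2; Rivermont=7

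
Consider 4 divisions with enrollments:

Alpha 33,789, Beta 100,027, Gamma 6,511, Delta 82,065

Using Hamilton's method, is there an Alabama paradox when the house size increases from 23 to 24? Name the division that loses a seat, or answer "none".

Alpha

At 23 seats: Alpha 4, Beta 10, Gamma 1, Delta 8.
At 24 seats: Alpha 3, Beta 11, Gamma 1, Delta 9.
Alpha drops from 4 to 3.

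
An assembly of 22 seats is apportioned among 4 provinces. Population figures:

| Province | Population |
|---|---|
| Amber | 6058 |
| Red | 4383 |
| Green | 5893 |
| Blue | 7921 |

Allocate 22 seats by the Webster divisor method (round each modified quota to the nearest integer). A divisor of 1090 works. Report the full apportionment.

Amber=6, Red=4, Green=5, Blue=7

With modified divisor 1090: modified quotas Amber 5.558, Red 4.021, Green 5.406, Blue 7.267.
Rounding to the nearest integer: Amber 6, Red 4, Green 5, Blue 7 (total 22).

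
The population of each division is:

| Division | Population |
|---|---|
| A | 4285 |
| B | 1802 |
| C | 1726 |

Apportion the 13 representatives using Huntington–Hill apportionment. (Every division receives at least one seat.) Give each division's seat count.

With divisor 617: modified quotas A 6.945, B 2.921, C 2.797.
Geometric-mean thresholds: A √(6·7)=6.481, B √(2·3)=2.449, C √(2·3)=2.449.
Each quota rounded against its threshold gives A 7, B 3, C 3 (total 13).

A=7, B=3, C=3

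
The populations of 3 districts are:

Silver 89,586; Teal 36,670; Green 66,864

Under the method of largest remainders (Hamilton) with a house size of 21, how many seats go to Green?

Standard divisor: 193120 ÷ 21 ≈ 9196.19.
Standard quotas: Silver 9.7416, Teal 3.9875, Green 7.2708.
Lower quotas: Silver 9, Teal 3, Green 7 (sum 19, leaving 2 seats).
Remainders in descending order: Teal 0.9875, Silver 0.7416, Green 0.2708.
The surplus seats go to Teal, Silver.
Green receives 7.

7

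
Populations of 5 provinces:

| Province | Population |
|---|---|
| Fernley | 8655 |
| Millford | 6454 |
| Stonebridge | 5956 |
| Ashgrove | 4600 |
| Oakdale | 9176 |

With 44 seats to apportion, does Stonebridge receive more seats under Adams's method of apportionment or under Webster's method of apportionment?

Adams: Fernley 11, Millford 8, Stonebridge 8, Ashgrove 6, Oakdale 11.
Webster: Fernley 11, Millford 8, Stonebridge 7, Ashgrove 6, Oakdale 12.
Stonebridge gets 8 under Adams and 7 under Webster.

Adams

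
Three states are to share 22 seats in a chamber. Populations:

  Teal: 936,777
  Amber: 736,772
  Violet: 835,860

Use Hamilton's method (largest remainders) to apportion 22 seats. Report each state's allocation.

The standard divisor is 2509409/22 ≈ 114064.045.
Standard quotas: Teal 8.2127, Amber 6.4593, Violet 7.3280.
Lower quotas: Teal 8, Amber 6, Violet 7 (sum 21, leaving 1 seat).
Remainders in descending order: Amber 0.4593, Violet 0.3280, Teal 0.2127.
Largest remainder: Amber receives the extra seat.

Teal: 8, Amber: 7, Violet: 7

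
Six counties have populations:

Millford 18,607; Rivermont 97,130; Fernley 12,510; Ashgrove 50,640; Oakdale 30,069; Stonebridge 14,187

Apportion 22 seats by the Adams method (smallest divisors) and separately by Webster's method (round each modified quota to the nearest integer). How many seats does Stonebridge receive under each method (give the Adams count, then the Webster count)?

2 and 1

Adams: Millford 2, Rivermont 8, Fernley 2, Ashgrove 5, Oakdale 3, Stonebridge 2.
Webster: Millford 2, Rivermont 10, Fernley 1, Ashgrove 5, Oakdale 3, Stonebridge 1.
Stonebridge gets 2 under Adams and 1 under Webster.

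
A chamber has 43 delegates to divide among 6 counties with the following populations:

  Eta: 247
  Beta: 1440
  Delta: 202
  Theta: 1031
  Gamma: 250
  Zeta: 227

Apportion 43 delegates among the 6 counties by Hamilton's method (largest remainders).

The standard divisor is 3397/43 = 79.
Standard quotas: Eta 3.127, Beta 18.228, Delta 2.557, Theta 13.051, Gamma 3.165, Zeta 2.873.
Lower quotas: Eta 3, Beta 18, Delta 2, Theta 13, Gamma 3, Zeta 2 (sum 41, leaving 2 seats).
Remainders in descending order: Zeta 0.873, Delta 0.557, Beta 0.228, Gamma 0.165, Eta 0.127, Theta 0.051.
Largest remainders: Zeta, Delta receive the extra seats.

Eta: 3; Beta: 18; Delta: 3; Theta: 13; Gamma: 3; Zeta: 3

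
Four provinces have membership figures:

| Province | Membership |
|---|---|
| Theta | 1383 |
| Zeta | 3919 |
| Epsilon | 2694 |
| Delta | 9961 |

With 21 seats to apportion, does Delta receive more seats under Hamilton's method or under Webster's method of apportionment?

Hamilton

Hamilton: Theta 2, Zeta 4, Epsilon 3, Delta 12.
Webster: Theta 2, Zeta 5, Epsilon 3, Delta 11.
Delta gets 12 under Hamilton and 11 under Webster.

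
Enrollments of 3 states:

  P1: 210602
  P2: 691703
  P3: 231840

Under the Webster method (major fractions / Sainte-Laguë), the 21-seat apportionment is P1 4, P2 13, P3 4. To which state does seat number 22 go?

P3

Priority for the next seat is population ÷ (current seats + 0.5).
Priorities: P1 46800.444, P2 51237.259, P3 51520.000.
Highest priority: P3.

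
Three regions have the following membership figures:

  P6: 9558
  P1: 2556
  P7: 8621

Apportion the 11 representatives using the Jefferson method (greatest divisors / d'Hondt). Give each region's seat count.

Standard divisor 20735/11 ≈ 1885; standard quotas: P6 5.071, P1 1.356, P7 4.573.
Rounding down gives 5, 1, 4 = 10 seats, so the divisor must be adjusted.
With modified divisor 1700: modified quotas P6 5.622, P1 1.504, P7 5.071.
Rounding down: P6 5, P1 1, P7 5 (total 11).

P6 5; P1 1; P7 5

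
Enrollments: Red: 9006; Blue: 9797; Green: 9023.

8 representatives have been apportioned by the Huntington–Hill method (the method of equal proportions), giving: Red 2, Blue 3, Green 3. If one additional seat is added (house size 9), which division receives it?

Red

Priority for the next seat is population ÷ (√(s·(s+1))).
Priorities: Red 3676.684, Blue 2828.150, Green 2604.716.
Highest priority: Red.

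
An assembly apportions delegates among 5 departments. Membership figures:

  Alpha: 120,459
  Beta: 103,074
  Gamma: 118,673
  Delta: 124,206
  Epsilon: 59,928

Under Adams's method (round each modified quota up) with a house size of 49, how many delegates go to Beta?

Standard divisor 526340/49 ≈ 10741.633; standard quotas: Alpha 11.214, Beta 9.596, Gamma 11.048, Delta 11.563, Epsilon 5.579.
Rounding up gives 12, 10, 12, 12, 6 = 52 seats, so the divisor must be adjusted.
With modified divisor 11400: modified quotas Alpha 10.567, Beta 9.042, Gamma 10.410, Delta 10.895, Epsilon 5.257.
Rounding up: Alpha 11, Beta 10, Gamma 11, Delta 11, Epsilon 6 (total 49).
Beta receives 10.

10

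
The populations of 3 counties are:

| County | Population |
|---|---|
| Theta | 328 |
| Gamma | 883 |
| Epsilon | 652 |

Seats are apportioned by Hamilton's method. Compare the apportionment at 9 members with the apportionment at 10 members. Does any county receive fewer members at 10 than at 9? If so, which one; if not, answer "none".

none

At 9 seats: Theta 2, Gamma 4, Epsilon 3.
At 10 seats: Theta 2, Gamma 5, Epsilon 3.
No county's allocation decreased.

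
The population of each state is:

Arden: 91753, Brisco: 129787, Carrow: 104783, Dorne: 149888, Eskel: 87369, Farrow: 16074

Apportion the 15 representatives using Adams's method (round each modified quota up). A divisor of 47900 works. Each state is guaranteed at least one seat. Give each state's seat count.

Arden 2; Brisco 3; Carrow 3; Dorne 4; Eskel 2; Farrow 1

With modified divisor 47900: modified quotas Arden 1.916, Brisco 2.710, Carrow 2.188, Dorne 3.129, Eskel 1.824, Farrow 0.336.
Rounding up: Arden 2, Brisco 3, Carrow 3, Dorne 4, Eskel 2, Farrow 1 (total 15).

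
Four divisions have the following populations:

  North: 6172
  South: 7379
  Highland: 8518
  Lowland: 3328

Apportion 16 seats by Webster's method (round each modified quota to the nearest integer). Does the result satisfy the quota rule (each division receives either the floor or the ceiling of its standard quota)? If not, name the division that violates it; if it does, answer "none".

Standard quotas: North 3.888, South 4.649, Highland 5.366, Lowland 2.097.
Webster allocation: North 4, South 5, Highland 5, Lowland 2.
Every allocation lies between the lower and upper quota.

none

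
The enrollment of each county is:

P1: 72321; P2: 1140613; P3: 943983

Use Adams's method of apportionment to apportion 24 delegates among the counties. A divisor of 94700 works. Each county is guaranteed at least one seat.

P1 1; P2 13; P3 10

With modified divisor 94700: modified quotas P1 0.764, P2 12.044, P3 9.968.
Rounding up: P1 1, P2 13, P3 10 (total 24).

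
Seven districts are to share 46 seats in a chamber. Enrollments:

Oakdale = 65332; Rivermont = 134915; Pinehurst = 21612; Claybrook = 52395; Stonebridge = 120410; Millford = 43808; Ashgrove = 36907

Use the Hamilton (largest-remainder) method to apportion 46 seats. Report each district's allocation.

Oakdale 6, Rivermont 13, Pinehurst 2, Claybrook 5, Stonebridge 12, Millford 4, Ashgrove 4

Standard divisor: 475379 ÷ 46 ≈ 10334.326.
Standard quotas: Oakdale 6.3218, Rivermont 13.0550, Pinehurst 2.0913, Claybrook 5.0700, Stonebridge 11.6515, Millford 4.2391, Ashgrove 3.5713.
Lower quotas: Oakdale 6, Rivermont 13, Pinehurst 2, Claybrook 5, Stonebridge 11, Millford 4, Ashgrove 3 (sum 44, leaving 2 seats).
Remainders in descending order: Stonebridge 0.6515, Ashgrove 0.5713, Oakdale 0.3218, Millford 0.2391, Pinehurst 0.0913, Claybrook 0.0700, Rivermont 0.0550.
Largest remainders: Stonebridge, Ashgrove receive the extra seats.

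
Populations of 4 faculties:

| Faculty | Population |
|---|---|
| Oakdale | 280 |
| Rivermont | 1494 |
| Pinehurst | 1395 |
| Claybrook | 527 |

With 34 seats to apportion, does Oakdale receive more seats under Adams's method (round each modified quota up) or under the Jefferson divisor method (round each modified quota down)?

Adams

Adams: Oakdale 3, Rivermont 13, Pinehurst 13, Claybrook 5.
Jefferson: Oakdale 2, Rivermont 14, Pinehurst 13, Claybrook 5.
Oakdale gets 3 under Adams and 2 under Jefferson.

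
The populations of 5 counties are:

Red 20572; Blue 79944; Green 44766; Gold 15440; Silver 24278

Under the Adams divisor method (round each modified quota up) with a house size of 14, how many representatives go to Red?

2

Standard divisor 185000/14 ≈ 13214.286; standard quotas: Red 1.557, Blue 6.050, Green 3.388, Gold 1.168, Silver 1.837.
Rounding up gives 2, 7, 4, 2, 2 = 17 seats, so the divisor must be adjusted.
With modified divisor 15824.2: modified quotas Red 1.300, Blue 5.052, Green 2.829, Gold 0.976, Silver 1.534.
Rounding up: Red 2, Blue 6, Green 3, Gold 1, Silver 2 (total 14).
Red receives 2.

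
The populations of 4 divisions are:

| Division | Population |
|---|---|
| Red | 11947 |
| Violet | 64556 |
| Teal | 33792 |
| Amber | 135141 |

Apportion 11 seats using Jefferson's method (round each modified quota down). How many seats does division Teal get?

1

Standard divisor 245436/11 ≈ 22312.364; standard quotas: Red 0.535, Violet 2.893, Teal 1.514, Amber 6.057.
Rounding down gives 0, 2, 1, 6 = 9 seats, so the divisor must be adjusted.
With modified divisor 18100: modified quotas Red 0.660, Violet 3.567, Teal 1.867, Amber 7.466.
Rounding down: Red 0, Violet 3, Teal 1, Amber 7 (total 11).
Teal receives 1.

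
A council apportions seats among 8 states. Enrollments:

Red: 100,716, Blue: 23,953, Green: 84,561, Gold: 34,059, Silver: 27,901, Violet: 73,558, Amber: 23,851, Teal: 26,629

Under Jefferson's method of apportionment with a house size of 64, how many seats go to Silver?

4

Standard divisor 395228/64 ≈ 6175.438; standard quotas: Red 16.309, Blue 3.879, Green 13.693, Gold 5.515, Silver 4.518, Violet 11.911, Amber 3.862, Teal 4.312.
Rounding down gives 16, 3, 13, 5, 4, 11, 3, 4 = 59 seats, so the divisor must be adjusted.
With modified divisor 5800: modified quotas Red 17.365, Blue 4.130, Green 14.579, Gold 5.872, Silver 4.811, Violet 12.682, Amber 4.112, Teal 4.591.
Rounding down: Red 17, Blue 4, Green 14, Gold 5, Silver 4, Violet 12, Amber 4, Teal 4 (total 64).
Silver receives 4.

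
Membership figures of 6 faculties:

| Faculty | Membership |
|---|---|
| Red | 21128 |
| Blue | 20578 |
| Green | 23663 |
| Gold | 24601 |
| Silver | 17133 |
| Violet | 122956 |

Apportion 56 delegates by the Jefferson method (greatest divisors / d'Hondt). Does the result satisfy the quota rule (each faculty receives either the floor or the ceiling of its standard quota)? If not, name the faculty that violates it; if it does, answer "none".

Violet

Standard quotas: Red 5.143, Blue 5.009, Green 5.760, Gold 5.988, Silver 4.170, Violet 29.929.
Jefferson allocation: Red 5, Blue 5, Green 5, Gold 6, Silver 4, Violet 31.
Violet has quota 29.929 (lower 29, upper 30) but receives 31 — outside the quota interval.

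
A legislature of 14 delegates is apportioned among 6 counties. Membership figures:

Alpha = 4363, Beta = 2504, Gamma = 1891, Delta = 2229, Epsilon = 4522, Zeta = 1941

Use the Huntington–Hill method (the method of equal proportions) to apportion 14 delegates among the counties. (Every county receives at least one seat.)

Alpha 3; Beta 2; Gamma 2; Delta 2; Epsilon 3; Zeta 2

With divisor 1321: modified quotas Alpha 3.303, Beta 1.896, Gamma 1.431, Delta 1.687, Epsilon 3.423, Zeta 1.469.
Geometric-mean thresholds: Alpha √(3·4)=3.464, Beta √(1·2)=1.414, Gamma √(1·2)=1.414, Delta √(1·2)=1.414, Epsilon √(3·4)=3.464, Zeta √(1·2)=1.414.
Each quota rounded against its threshold gives Alpha 3, Beta 2, Gamma 2, Delta 2, Epsilon 3, Zeta 2 (total 14).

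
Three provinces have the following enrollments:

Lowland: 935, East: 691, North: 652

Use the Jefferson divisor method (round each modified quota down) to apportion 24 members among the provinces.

Lowland: 10, East: 7, North: 7

Standard divisor 2278/24 ≈ 94.917; standard quotas: Lowland 9.851, East 7.280, North 6.869.
Rounding down gives 9, 7, 6 = 22 seats, so the divisor must be adjusted.
With modified divisor 90: modified quotas Lowland 10.389, East 7.678, North 7.244.
Rounding down: Lowland 10, East 7, North 7 (total 24).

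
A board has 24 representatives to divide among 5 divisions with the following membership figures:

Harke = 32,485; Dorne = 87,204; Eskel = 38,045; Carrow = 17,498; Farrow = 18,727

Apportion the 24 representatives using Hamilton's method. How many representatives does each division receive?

Harke 4; Dorne 11; Eskel 5; Carrow 2; Farrow 2

Standard divisor: 193959 ÷ 24 ≈ 8081.625.
Standard quotas: Harke 4.0196, Dorne 10.7904, Eskel 4.7076, Carrow 2.1652, Farrow 2.3172.
Lower quotas: Harke 4, Dorne 10, Eskel 4, Carrow 2, Farrow 2 (sum 22, leaving 2 seats).
Remainders in descending order: Dorne 0.7904, Eskel 0.7076, Farrow 0.3172, Carrow 0.1652, Harke 0.0196.
Largest remainders: Dorne, Eskel receive the extra seats.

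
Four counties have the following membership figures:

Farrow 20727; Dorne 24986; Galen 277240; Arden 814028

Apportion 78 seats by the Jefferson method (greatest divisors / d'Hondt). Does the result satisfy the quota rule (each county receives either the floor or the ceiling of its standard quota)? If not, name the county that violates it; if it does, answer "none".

Arden

Standard quotas: Farrow 1.422, Dorne 1.714, Galen 19.019, Arden 55.845.
Jefferson allocation: Farrow 1, Dorne 1, Galen 19, Arden 57.
Arden has quota 55.845 (lower 55, upper 56) but receives 57 — outside the quota interval.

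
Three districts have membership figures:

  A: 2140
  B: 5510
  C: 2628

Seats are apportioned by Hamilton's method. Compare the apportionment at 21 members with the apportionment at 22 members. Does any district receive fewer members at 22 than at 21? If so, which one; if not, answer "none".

At 21 seats: A 5, B 11, C 5.
At 22 seats: A 4, B 12, C 6.
A drops from 5 to 4.

A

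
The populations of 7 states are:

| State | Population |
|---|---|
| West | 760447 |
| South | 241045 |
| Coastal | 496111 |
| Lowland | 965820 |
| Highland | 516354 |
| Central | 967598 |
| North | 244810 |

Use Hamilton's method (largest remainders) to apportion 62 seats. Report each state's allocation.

Standard divisor: 4192185 ÷ 62 ≈ 67615.887.
Standard quotas: West 11.2466, South 3.5649, Coastal 7.3372, Lowland 14.2839, Highland 7.6366, Central 14.3102, North 3.6206.
Lower quotas: West 11, South 3, Coastal 7, Lowland 14, Highland 7, Central 14, North 3 (sum 59, leaving 3 seats).
Remainders in descending order: Highland 0.6366, North 0.6206, South 0.5649, Coastal 0.3372, Central 0.3102, Lowland 0.2839, West 0.2466.
Largest remainders: Highland, North, South receive the extra seats.

West 11, South 4, Coastal 7, Lowland 14, Highland 8, Central 14, North 4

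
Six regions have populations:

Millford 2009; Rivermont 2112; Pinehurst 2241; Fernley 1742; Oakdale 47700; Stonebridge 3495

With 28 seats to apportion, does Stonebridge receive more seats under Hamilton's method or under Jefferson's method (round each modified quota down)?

Hamilton

Hamilton: Millford 1, Rivermont 1, Pinehurst 1, Fernley 1, Oakdale 22, Stonebridge 2.
Jefferson: Millford 1, Rivermont 1, Pinehurst 1, Fernley 0, Oakdale 24, Stonebridge 1.
Stonebridge gets 2 under Hamilton and 1 under Jefferson.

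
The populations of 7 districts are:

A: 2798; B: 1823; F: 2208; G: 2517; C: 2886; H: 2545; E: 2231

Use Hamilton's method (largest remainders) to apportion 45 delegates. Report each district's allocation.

Total 17008; standard divisor 17008/45 ≈ 377.956.
Standard quotas: A 7.403, B 4.823, F 5.842, G 6.660, C 7.636, H 6.734, E 5.903.
Lower quotas: A 7, B 4, F 5, G 6, C 7, H 6, E 5 (sum 40, leaving 5 seats).
Remainders in descending order: E 0.903, F 0.842, B 0.823, H 0.734, G 0.660, C 0.636, A 0.403.
The surplus seats go to E, F, B, H, G.

A: 7, B: 5, F: 6, G: 7, C: 7, H: 7, E: 6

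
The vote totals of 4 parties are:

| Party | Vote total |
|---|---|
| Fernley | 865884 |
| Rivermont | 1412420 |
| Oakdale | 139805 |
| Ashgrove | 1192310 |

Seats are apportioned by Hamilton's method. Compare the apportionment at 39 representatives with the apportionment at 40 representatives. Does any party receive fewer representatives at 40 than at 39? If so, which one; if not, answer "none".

At 39 seats: Fernley 9, Rivermont 15, Oakdale 2, Ashgrove 13.
At 40 seats: Fernley 10, Rivermont 16, Oakdale 1, Ashgrove 13.
Oakdale drops from 2 to 1.

Oakdale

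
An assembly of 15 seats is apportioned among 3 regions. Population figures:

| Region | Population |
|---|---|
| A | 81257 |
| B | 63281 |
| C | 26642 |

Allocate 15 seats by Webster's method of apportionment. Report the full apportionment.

A=7, B=6, C=2

Standard divisor 171180/15 ≈ 11412; standard quotas: A 7.120, B 5.545, C 2.335.
Rounding to the nearest integer gives A 7, B 6, C 2 — total 15, matching the house size, so no adjustment is needed.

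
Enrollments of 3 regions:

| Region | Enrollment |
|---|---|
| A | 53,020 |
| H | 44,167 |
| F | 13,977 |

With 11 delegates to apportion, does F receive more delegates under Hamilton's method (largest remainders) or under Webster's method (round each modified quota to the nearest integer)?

Hamilton: A 5, H 4, F 2.
Webster: A 5, H 5, F 1.
F gets 2 under Hamilton and 1 under Webster.

Hamilton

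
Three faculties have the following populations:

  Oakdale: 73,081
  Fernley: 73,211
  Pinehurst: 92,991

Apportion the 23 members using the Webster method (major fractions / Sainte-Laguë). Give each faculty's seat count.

Standard divisor 239283/23 ≈ 10403.609; standard quotas: Oakdale 7.025, Fernley 7.037, Pinehurst 8.938.
Rounding to the nearest integer gives Oakdale 7, Fernley 7, Pinehurst 9 — total 23, matching the house size, so no adjustment is needed.

Oakdale: 7, Fernley: 7, Pinehurst: 9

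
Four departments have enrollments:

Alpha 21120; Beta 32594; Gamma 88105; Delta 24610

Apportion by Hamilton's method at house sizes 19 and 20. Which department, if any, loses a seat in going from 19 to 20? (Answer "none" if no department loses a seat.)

At 19 seats: Alpha 2, Beta 4, Gamma 10, Delta 3.
At 20 seats: Alpha 2, Beta 4, Gamma 11, Delta 3.
No department's allocation decreased.

none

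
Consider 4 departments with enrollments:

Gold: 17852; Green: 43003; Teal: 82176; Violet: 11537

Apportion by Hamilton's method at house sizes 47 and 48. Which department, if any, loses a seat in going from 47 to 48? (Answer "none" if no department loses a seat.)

At 47 seats: Gold 5, Green 13, Teal 25, Violet 4.
At 48 seats: Gold 6, Green 13, Teal 25, Violet 4.
No department's allocation decreased.

none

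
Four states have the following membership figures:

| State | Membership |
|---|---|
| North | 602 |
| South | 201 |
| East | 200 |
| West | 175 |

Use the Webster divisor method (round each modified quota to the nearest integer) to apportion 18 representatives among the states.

North 9, South 3, East 3, West 3

Standard divisor 1178/18 ≈ 65.444; standard quotas: North 9.199, South 3.071, East 3.056, West 2.674.
Rounding to the nearest integer gives North 9, South 3, East 3, West 3 — total 18, matching the house size, so no adjustment is needed.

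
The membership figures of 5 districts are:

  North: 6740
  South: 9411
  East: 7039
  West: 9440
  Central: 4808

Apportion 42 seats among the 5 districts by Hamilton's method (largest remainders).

Total 37438; standard divisor 37438/42 ≈ 891.381.
Standard quotas: North 7.5613, South 10.5578, East 7.8967, West 10.5903, Central 5.3939.
Lower quotas: North 7, South 10, East 7, West 10, Central 5 (sum 39, leaving 3 seats).
Remainders in descending order: East 0.8967, West 0.5903, North 0.5613, South 0.5578, Central 0.3939.
The surplus seats go to East, West, North.

North=8, South=10, East=8, West=11, Central=5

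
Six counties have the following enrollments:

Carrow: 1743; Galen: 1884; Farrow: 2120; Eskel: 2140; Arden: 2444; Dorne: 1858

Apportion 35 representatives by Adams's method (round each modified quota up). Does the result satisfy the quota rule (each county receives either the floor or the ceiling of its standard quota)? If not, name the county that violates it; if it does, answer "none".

Standard quotas: Carrow 5.005, Galen 5.410, Farrow 6.087, Eskel 6.145, Arden 7.018, Dorne 5.335.
Adams allocation: Carrow 5, Galen 6, Farrow 6, Eskel 6, Arden 7, Dorne 5.
Every allocation lies between the lower and upper quota.

none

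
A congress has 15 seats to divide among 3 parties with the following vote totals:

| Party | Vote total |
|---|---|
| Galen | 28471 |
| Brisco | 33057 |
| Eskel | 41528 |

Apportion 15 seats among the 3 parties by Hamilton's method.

Standard divisor: 103056 ÷ 15 ≈ 6870.4.
Standard quotas: Galen 4.1440, Brisco 4.8115, Eskel 6.0445.
Lower quotas: Galen 4, Brisco 4, Eskel 6 (sum 14, leaving 1 seat).
Remainders in descending order: Brisco 0.8115, Galen 0.1440, Eskel 0.0445.
The surplus seat goes to Brisco.

Galen 4, Brisco 5, Eskel 6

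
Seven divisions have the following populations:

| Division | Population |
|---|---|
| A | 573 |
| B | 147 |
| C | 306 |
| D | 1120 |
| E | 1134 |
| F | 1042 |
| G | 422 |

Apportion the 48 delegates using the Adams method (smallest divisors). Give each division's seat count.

Standard divisor 4744/48 ≈ 98.833; standard quotas: A 5.798, B 1.487, C 3.096, D 11.332, E 11.474, F 10.543, G 4.270.
Rounding up gives 6, 2, 4, 12, 12, 11, 5 = 52 seats, so the divisor must be adjusted.
With modified divisor 104.8: modified quotas A 5.468, B 1.403, C 2.920, D 10.687, E 10.821, F 9.943, G 4.027.
Rounding up: A 6, B 2, C 3, D 11, E 11, F 10, G 5 (total 48).

A 6, B 2, C 3, D 11, E 11, F 10, G 5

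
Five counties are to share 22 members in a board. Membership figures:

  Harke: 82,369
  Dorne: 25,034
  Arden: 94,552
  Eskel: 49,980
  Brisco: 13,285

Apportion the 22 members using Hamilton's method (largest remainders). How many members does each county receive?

Standard divisor: 265220 ÷ 22 ≈ 12055.455.
Standard quotas: Harke 6.8325, Dorne 2.0766, Arden 7.8431, Eskel 4.1458, Brisco 1.1020.
Lower quotas: Harke 6, Dorne 2, Arden 7, Eskel 4, Brisco 1 (sum 20, leaving 2 seats).
Remainders in descending order: Arden 0.8431, Harke 0.8325, Eskel 0.1458, Brisco 0.1020, Dorne 0.0766.
Largest remainders: Arden, Harke receive the extra seats.

Harke 7, Dorne 2, Arden 8, Eskel 4, Brisco 1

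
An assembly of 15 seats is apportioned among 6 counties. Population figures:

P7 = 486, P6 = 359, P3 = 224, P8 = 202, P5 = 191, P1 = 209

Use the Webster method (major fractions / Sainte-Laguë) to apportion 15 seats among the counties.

Standard divisor 1671/15 ≈ 111.4; standard quotas: P7 4.363, P6 3.223, P3 2.011, P8 1.813, P5 1.715, P1 1.876.
Rounding to the nearest integer gives P7 4, P6 3, P3 2, P8 2, P5 2, P1 2 — total 15, matching the house size, so no adjustment is needed.

P7=4, P6=3, P3=2, P8=2, P5=2, P1=2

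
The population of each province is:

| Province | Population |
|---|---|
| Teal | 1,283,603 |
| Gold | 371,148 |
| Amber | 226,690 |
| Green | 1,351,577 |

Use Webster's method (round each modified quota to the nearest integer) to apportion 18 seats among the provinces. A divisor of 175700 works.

With modified divisor 175700: modified quotas Teal 7.306, Gold 2.112, Amber 1.290, Green 7.693.
Rounding to the nearest integer: Teal 7, Gold 2, Amber 1, Green 8 (total 18).

Teal 7, Gold 2, Amber 1, Green 8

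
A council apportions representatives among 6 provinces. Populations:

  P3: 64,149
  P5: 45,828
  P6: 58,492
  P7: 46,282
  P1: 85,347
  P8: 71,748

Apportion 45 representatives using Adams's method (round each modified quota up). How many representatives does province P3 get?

8

Standard divisor 371846/45 ≈ 8263.244; standard quotas: P3 7.763, P5 5.546, P6 7.079, P7 5.601, P1 10.329, P8 8.683.
Rounding up gives 8, 6, 8, 6, 11, 9 = 48 seats, so the divisor must be adjusted.
With modified divisor 9100: modified quotas P3 7.049, P5 5.036, P6 6.428, P7 5.086, P1 9.379, P8 7.884.
Rounding up: P3 8, P5 6, P6 7, P7 6, P1 10, P8 8 (total 45).
P3 receives 8.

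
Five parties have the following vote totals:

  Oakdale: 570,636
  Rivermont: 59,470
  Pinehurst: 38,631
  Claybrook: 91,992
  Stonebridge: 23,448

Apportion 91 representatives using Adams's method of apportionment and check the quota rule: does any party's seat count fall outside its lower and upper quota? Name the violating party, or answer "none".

Standard quotas: Oakdale 66.220, Rivermont 6.901, Pinehurst 4.483, Claybrook 10.675, Stonebridge 2.721.
Adams allocation: Oakdale 65, Rivermont 7, Pinehurst 5, Claybrook 11, Stonebridge 3.
Oakdale has quota 66.220 (lower 66, upper 67) but receives 65 — outside the quota interval.

Oakdale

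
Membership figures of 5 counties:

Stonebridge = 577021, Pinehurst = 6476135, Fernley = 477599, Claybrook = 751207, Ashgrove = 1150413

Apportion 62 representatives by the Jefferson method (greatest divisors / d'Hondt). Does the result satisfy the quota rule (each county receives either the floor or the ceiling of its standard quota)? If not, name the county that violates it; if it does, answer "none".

Standard quotas: Stonebridge 3.793, Pinehurst 42.568, Fernley 3.139, Claybrook 4.938, Ashgrove 7.562.
Jefferson allocation: Stonebridge 3, Pinehurst 44, Fernley 3, Claybrook 5, Ashgrove 7.
Pinehurst has quota 42.568 (lower 42, upper 43) but receives 44 — outside the quota interval.

Pinehurst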